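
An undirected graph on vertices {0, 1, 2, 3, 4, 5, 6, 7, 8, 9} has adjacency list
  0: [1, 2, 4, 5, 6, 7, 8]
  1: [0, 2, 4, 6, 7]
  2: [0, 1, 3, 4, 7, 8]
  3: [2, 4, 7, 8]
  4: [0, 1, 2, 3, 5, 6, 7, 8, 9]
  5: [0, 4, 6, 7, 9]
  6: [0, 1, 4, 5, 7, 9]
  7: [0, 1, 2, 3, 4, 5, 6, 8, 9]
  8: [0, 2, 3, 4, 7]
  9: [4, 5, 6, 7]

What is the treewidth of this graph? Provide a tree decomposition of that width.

Treewidth 4.
Bags: B1 = {4, 5, 6, 7, 9}  B2 = {0, 4, 5, 6, 7}  B3 = {0, 1, 4, 6, 7}  B4 = {0, 1, 2, 4, 7}  B5 = {0, 2, 4, 7, 8}  B6 = {2, 3, 4, 7, 8}
Tree: B1–B2, B2–B3, B3–B4, B4–B5, B5–B6

Every bag has size at most 5, so the width is 5 − 1 = 4 and tw(G) ≤ 4. Conversely, {0, 2, 4, 7, 8} is a clique of size 5, and the vertices of any clique must share a bag in every tree decomposition; so some bag has ≥ 5 vertices and tw(G) ≥ 4. Therefore the treewidth is 4.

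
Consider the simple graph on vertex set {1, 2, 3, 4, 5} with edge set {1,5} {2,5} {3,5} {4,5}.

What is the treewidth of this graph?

A width-1 tree decomposition is:
Bags: B1 = {1, 5}  B2 = {2, 5}  B3 = {3, 5}  B4 = {4, 5}
Tree: B1–B2, B2–B3, B2–B4
The largest bag has 2 vertices, giving width 1; this decomposition certifies tw(G) ≤ 1. G has an edge, so its treewidth is at least 1. Therefore the treewidth is 1.

1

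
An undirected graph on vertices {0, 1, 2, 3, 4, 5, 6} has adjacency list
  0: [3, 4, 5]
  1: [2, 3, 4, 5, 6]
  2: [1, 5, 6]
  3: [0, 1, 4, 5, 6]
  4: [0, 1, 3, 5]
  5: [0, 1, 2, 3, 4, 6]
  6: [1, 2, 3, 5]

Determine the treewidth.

3

A width-3 tree decomposition is:
Bags: B1 = {1, 3, 5, 6}  B2 = {1, 3, 4, 5}  B3 = {1, 2, 5, 6}  B4 = {0, 3, 4, 5}
Tree: B1–B2, B1–B3, B2–B4
Each bag holds 4 vertices, so the decomposition has width 3, which upper-bounds the treewidth. Conversely, {0, 3, 4, 5} is a clique of size 4, and the vertices of any clique must share a bag in every tree decomposition; so some bag has ≥ 4 vertices and tw(G) ≥ 3. Therefore the treewidth is 3.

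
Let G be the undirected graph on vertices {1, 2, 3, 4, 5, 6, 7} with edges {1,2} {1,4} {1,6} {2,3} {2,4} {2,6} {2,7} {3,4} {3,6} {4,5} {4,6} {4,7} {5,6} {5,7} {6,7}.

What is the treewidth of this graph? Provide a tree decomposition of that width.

Each bag holds 4 vertices, so the decomposition has width 3, which upper-bounds the treewidth. Conversely, {1, 2, 4, 6} is a clique of size 4, and the vertices of any clique must share a bag in every tree decomposition; so some bag has ≥ 4 vertices and tw(G) ≥ 3. Therefore the treewidth is 3.

Treewidth 3.
One such decomposition:
Bags: B1 = {2, 3, 4, 6}  B2 = {1, 2, 4, 6}  B3 = {2, 4, 6, 7}  B4 = {4, 5, 6, 7}
Tree: B1–B2, B1–B3, B3–B4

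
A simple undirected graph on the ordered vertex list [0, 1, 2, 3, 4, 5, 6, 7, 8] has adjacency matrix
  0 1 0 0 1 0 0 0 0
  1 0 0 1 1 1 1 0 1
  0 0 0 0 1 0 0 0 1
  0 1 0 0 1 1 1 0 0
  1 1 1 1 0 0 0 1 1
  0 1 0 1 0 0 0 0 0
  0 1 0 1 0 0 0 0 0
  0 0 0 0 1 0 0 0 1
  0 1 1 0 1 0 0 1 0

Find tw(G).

A width-2 tree decomposition is:
Bags: B1 = {1, 3, 6}  B2 = {1, 3, 5}  B3 = {1, 3, 4}  B4 = {0, 1, 4}  B5 = {1, 4, 8}  B6 = {2, 4, 8}  B7 = {4, 7, 8}
Tree: B1–B2, B1–B3, B3–B4, B4–B5, B5–B6, B5–B7
Each bag holds 3 vertices, so the decomposition has width 2, which upper-bounds the treewidth. On the other hand G contains the 3-clique {0, 1, 4}. A clique must lie in a single bag of any decomposition, so no decomposition can have width below 2. Hence tw(G) = 2 exactly.

2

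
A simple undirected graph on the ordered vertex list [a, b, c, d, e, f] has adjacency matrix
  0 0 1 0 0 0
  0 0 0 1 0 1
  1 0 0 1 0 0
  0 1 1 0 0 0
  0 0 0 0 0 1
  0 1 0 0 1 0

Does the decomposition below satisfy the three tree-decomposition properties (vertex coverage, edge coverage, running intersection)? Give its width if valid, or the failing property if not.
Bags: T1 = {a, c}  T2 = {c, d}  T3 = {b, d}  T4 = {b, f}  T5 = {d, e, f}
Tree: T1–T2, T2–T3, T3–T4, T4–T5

A tree decomposition must satisfy three properties: every vertex lies in some bag; for every edge, both endpoints lie together in some bag; and for every vertex, the bags containing it form a connected subtree. Here bags containing vertex d are not connected in the tree, so the decomposition is invalid.

No — bags containing vertex d are not connected in the tree.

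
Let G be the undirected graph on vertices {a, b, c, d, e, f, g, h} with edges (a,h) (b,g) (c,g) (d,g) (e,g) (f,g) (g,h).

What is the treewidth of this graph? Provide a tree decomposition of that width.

Every bag has size at most 2, so the width is 2 − 1 = 1 and tw(G) ≤ 1. Any graph with an edge has treewidth ≥ 1, and G has the edge g–b. Therefore the treewidth is 1.

Treewidth 1.
Bags: B1 = {b, g}  B2 = {d, g}  B3 = {g, h}  B4 = {c, g}  B5 = {f, g}  B6 = {e, g}  B7 = {a, h}
Tree: B1–B2, B2–B3, B1–B4, B3–B5, B1–B6, B3–B7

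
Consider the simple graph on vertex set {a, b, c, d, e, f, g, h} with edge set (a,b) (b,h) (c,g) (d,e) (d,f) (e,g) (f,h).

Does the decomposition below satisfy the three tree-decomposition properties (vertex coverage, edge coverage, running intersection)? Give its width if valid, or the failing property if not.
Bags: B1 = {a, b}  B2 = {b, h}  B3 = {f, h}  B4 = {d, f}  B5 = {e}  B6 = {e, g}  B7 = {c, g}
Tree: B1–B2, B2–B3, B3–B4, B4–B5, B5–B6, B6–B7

No — edge (d,e) lies in no bag.

A tree decomposition must satisfy three properties: every vertex lies in some bag; for every edge, both endpoints lie together in some bag; and for every vertex, the bags containing it form a connected subtree. Here edge (d,e) lies in no bag, so the decomposition is invalid.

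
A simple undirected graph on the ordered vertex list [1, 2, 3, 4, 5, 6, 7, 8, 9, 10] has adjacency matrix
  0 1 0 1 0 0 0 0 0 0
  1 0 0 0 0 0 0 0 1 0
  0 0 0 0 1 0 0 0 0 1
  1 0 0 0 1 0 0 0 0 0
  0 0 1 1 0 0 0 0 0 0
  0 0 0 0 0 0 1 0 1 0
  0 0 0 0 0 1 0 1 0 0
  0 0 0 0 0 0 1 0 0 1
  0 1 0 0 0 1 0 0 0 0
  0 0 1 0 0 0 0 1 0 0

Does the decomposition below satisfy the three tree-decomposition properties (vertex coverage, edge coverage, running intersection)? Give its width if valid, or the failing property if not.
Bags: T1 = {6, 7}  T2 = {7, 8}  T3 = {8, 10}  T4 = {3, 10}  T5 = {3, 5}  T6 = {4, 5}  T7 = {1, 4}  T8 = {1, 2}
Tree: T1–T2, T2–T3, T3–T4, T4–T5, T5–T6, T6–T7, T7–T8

No — vertex 9 appears in no bag.

A tree decomposition must satisfy three properties: every vertex lies in some bag; for every edge, both endpoints lie together in some bag; and for every vertex, the bags containing it form a connected subtree. Here vertex 9 appears in no bag, so the decomposition is invalid.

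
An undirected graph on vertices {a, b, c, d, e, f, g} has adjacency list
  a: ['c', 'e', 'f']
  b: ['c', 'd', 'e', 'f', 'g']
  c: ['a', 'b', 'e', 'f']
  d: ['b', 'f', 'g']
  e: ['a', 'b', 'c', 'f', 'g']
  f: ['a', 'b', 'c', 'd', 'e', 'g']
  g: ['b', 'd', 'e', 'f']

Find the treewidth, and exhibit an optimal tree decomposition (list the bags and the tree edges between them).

Treewidth 3.
One optimal decomposition is:
Bags: B1 = {b, c, e, f}  B2 = {b, e, f, g}  B3 = {a, c, e, f}  B4 = {b, d, f, g}
Tree: B1–B2, B1–B3, B2–B4

The largest bag has 4 vertices, giving width 3; this decomposition certifies tw(G) ≤ 3. On the other hand G contains the 4-clique {a, c, e, f}. A clique must lie in a single bag of any decomposition, so no decomposition can have width below 3. Combining the bounds, tw(G) = 3.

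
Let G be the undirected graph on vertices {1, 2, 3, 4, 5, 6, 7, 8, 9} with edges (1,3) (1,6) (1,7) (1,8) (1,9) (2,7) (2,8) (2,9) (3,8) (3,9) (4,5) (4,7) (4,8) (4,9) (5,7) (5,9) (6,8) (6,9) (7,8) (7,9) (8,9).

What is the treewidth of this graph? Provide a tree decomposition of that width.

The largest bag has 4 vertices, giving width 3; this decomposition certifies tw(G) ≤ 3. For the lower bound, the 4 vertices {1, 3, 8, 9} are pairwise adjacent, and any tree decomposition puts a clique entirely inside one bag — forcing width ≥ 3. Combining the bounds, tw(G) = 3.

Treewidth 3.
Bags: B1 = {1, 6, 8, 9}  B2 = {1, 3, 8, 9}  B3 = {1, 7, 8, 9}  B4 = {4, 7, 8, 9}  B5 = {4, 5, 7, 9}  B6 = {2, 7, 8, 9}
Tree: B1–B2, B2–B3, B3–B4, B4–B5, B4–B6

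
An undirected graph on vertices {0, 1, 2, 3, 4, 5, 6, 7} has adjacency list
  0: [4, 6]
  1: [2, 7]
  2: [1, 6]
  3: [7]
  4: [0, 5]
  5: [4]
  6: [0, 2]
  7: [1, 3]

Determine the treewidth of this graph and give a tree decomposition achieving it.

Treewidth 1.
One optimal decomposition is:
Bags: B1 = {4, 5}  B2 = {0, 4}  B3 = {0, 6}  B4 = {2, 6}  B5 = {1, 2}  B6 = {1, 7}  B7 = {3, 7}
Tree: B1–B2, B2–B3, B3–B4, B4–B5, B5–B6, B6–B7

Every bag has size at most 2, so the width is 2 − 1 = 1 and tw(G) ≤ 1. Since G has at least one edge (e.g. 5–4), it is not an edgeless graph, so tw(G) ≥ 1. Hence tw(G) = 1 exactly.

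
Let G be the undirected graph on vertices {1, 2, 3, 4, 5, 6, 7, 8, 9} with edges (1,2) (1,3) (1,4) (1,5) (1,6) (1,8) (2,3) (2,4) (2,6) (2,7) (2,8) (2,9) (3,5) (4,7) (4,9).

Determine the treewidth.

2

A width-2 tree decomposition is:
Bags: B1 = {1, 2, 4}  B2 = {1, 2, 3}  B3 = {1, 3, 5}  B4 = {1, 2, 6}  B5 = {2, 4, 7}  B6 = {2, 4, 9}  B7 = {1, 2, 8}
Tree: B1–B2, B2–B3, B2–B4, B1–B5, B1–B6, B2–B7
Every bag has size at most 3, so the width is 3 − 1 = 2 and tw(G) ≤ 2. On the other hand G contains the 3-clique {1, 2, 8}. A clique must lie in a single bag of any decomposition, so no decomposition can have width below 2. Hence tw(G) = 2 exactly.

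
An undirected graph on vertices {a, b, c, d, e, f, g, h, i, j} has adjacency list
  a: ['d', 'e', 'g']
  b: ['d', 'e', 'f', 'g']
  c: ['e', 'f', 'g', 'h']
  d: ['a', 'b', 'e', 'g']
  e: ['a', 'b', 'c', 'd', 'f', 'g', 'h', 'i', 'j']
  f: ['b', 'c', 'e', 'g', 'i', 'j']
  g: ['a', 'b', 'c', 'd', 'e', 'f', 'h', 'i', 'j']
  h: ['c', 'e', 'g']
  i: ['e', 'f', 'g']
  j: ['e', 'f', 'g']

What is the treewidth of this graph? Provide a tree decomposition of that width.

Treewidth 3.
One optimal decomposition is:
Bags: B1 = {e, f, g, j}  B2 = {e, f, g, i}  B3 = {b, e, f, g}  B4 = {c, e, f, g}  B5 = {b, d, e, g}  B6 = {c, e, g, h}  B7 = {a, d, e, g}
Tree: B1–B2, B2–B3, B1–B4, B3–B5, B4–B6, B5–B7

The largest bag has 4 vertices, giving width 3; this decomposition certifies tw(G) ≤ 3. On the other hand G contains the 4-clique {a, d, e, g}. A clique must lie in a single bag of any decomposition, so no decomposition can have width below 3. Hence tw(G) = 3 exactly.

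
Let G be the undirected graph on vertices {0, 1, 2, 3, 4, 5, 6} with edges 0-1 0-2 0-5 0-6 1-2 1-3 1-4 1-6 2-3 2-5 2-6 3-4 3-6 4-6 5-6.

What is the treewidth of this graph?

A width-3 tree decomposition is:
Bags: B1 = {0, 2, 5, 6}  B2 = {0, 1, 2, 6}  B3 = {1, 2, 3, 6}  B4 = {1, 3, 4, 6}
Tree: B1–B2, B2–B3, B3–B4
The largest bag has 4 vertices, giving width 3; this decomposition certifies tw(G) ≤ 3. Conversely, {0, 1, 2, 6} is a clique of size 4, and the vertices of any clique must share a bag in every tree decomposition; so some bag has ≥ 4 vertices and tw(G) ≥ 3. Combining the bounds, tw(G) = 3.

3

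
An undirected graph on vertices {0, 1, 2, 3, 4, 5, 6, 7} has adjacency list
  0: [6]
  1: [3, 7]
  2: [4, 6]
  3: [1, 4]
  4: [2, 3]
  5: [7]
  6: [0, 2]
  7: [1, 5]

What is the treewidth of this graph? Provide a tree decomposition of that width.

The largest bag has 2 vertices, giving width 1; this decomposition certifies tw(G) ≤ 1. Since G has at least one edge (e.g. 5–7), it is not an edgeless graph, so tw(G) ≥ 1. Therefore the treewidth is 1.

Treewidth 1.
One such decomposition:
Bags: B1 = {5, 7}  B2 = {1, 7}  B3 = {1, 3}  B4 = {3, 4}  B5 = {2, 4}  B6 = {2, 6}  B7 = {0, 6}
Tree: B1–B2, B2–B3, B3–B4, B4–B5, B5–B6, B6–B7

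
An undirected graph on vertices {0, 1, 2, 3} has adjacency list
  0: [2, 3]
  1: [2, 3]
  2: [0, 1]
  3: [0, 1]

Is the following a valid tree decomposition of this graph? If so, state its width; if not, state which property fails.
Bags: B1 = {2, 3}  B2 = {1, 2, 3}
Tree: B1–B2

A tree decomposition must satisfy three properties: every vertex lies in some bag; for every edge, both endpoints lie together in some bag; and for every vertex, the bags containing it form a connected subtree. Here vertex 0 appears in no bag, so the decomposition is invalid.

No — vertex 0 appears in no bag.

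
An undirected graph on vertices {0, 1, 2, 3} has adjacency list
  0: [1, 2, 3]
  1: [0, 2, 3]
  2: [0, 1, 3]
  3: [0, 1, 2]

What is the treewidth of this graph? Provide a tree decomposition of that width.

Treewidth 3.
One optimal decomposition is:
Bags: B1 = {0, 1, 2, 3}
Tree: (single bag)

A single bag containing all 4 vertices is trivially a valid decomposition of width 3. For the lower bound, the 4 vertices {0, 1, 2, 3} are pairwise adjacent, and any tree decomposition puts a clique entirely inside one bag — forcing width ≥ 3. The upper and lower bounds meet at 3, so that is the treewidth.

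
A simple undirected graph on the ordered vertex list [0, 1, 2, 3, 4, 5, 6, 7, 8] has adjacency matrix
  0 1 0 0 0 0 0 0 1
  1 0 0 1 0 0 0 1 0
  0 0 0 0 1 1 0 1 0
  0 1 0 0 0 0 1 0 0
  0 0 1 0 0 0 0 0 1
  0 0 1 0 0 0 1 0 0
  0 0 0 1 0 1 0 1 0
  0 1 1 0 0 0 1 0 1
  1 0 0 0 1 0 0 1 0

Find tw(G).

3

A width-3 tree decomposition is:
Bags: B1 = {0, 1, 3, 8}  B2 = {1, 3, 7, 8}  B3 = {3, 6, 7, 8}  B4 = {4, 6, 7, 8}  B5 = {2, 4, 6, 7}  B6 = {2, 4, 5, 6}
Tree: B1–B2, B2–B3, B3–B4, B4–B5, B5–B6
Every bag has size at most 4, so the width is 4 − 1 = 3 and tw(G) ≤ 3. For the lower bound: the 4 vertex sets {0,1,3}, {8}, {7}, {2,4,5,6} are disjoint, each induces a connected subgraph, and every pair is joined by at least one edge of G. Contracting each set to a single vertex therefore yields K_{4} as a minor, and since treewidth is minor-monotone, tw(G) ≥ tw(K_{4}) = 3. Combining the bounds, tw(G) = 3.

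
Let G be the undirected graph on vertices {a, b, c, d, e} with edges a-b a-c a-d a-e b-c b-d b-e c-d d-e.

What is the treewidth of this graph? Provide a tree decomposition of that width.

Every bag has size at most 4, so the width is 4 − 1 = 3 and tw(G) ≤ 3. On the other hand G contains the 4-clique {a, b, d, e}. A clique must lie in a single bag of any decomposition, so no decomposition can have width below 3. Combining the bounds, tw(G) = 3.

Treewidth 3.
Bags: B1 = {a, b, d, e}  B2 = {a, b, c, d}
Tree: B1–B2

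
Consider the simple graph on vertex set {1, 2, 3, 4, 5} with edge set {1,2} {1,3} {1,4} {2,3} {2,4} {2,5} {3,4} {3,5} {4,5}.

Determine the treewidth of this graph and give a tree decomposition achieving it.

Each bag holds 4 vertices, so the decomposition has width 3, which upper-bounds the treewidth. Conversely, {1, 2, 3, 4} is a clique of size 4, and the vertices of any clique must share a bag in every tree decomposition; so some bag has ≥ 4 vertices and tw(G) ≥ 3. Hence tw(G) = 3 exactly.

Treewidth 3.
One such decomposition:
Bags: B1 = {1, 2, 3, 4}  B2 = {2, 3, 4, 5}
Tree: B1–B2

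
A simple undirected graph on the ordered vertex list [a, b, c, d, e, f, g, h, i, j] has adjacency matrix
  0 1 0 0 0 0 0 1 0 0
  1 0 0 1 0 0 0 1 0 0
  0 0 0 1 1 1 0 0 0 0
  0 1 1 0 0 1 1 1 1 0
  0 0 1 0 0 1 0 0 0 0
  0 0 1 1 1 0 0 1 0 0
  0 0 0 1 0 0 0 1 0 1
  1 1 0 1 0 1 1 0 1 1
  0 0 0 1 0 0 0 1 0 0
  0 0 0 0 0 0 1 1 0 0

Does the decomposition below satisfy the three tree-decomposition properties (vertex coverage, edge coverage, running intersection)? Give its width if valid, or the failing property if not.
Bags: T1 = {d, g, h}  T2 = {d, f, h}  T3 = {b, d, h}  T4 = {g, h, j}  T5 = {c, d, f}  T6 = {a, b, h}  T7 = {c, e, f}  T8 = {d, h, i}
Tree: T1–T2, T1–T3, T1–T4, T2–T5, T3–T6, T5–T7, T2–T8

Yes; width 2.

Checking the three conditions: (i) the bags cover all of {a, b, c, d, e, f, g, h, i, j}; (ii) for each edge, some bag contains both endpoints; (iii) the bags containing any fixed vertex form a subtree. All hold, so the decomposition is valid with width 3 − 1 = 2.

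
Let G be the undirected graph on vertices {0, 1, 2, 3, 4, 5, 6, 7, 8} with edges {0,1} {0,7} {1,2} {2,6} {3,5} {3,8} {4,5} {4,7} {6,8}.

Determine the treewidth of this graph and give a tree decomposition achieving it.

The largest bag has 3 vertices, giving width 2; this decomposition certifies tw(G) ≤ 2. The edges 7–0–1–2–6–8–3–5–4–7 form a cycle, so G is not a tree and its treewidth is at least 2. The upper and lower bounds meet at 2, so that is the treewidth.

Treewidth 2.
One optimal decomposition is:
Bags: B1 = {0, 1, 7}  B2 = {1, 2, 7}  B3 = {2, 6, 7}  B4 = {6, 7, 8}  B5 = {3, 7, 8}  B6 = {3, 5, 7}  B7 = {4, 5, 7}
Tree: B1–B2, B2–B3, B3–B4, B4–B5, B5–B6, B6–B7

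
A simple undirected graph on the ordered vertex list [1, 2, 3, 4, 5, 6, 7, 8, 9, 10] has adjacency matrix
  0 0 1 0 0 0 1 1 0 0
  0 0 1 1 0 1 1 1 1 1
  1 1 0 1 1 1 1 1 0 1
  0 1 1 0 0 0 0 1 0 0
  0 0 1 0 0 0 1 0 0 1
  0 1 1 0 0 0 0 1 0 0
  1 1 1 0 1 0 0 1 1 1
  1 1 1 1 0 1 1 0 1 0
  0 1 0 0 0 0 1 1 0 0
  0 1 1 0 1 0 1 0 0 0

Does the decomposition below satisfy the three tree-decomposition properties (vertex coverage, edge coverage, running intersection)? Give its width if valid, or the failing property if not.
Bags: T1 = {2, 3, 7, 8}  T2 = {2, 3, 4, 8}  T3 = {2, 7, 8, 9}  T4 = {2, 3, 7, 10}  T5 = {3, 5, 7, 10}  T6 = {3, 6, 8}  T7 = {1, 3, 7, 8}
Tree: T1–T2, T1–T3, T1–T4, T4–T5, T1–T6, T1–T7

No — edge (2,6) lies in no bag.

A tree decomposition must satisfy three properties: every vertex lies in some bag; for every edge, both endpoints lie together in some bag; and for every vertex, the bags containing it form a connected subtree. Here edge (2,6) lies in no bag, so the decomposition is invalid.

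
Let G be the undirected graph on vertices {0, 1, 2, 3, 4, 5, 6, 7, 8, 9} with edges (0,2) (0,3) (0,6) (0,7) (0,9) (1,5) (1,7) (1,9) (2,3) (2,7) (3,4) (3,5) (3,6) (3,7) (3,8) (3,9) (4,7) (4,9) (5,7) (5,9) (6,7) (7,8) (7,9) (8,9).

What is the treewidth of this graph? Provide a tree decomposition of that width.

Treewidth 3.
Bags: B1 = {0, 3, 7, 9}  B2 = {3, 7, 8, 9}  B3 = {0, 2, 3, 7}  B4 = {0, 3, 6, 7}  B5 = {3, 5, 7, 9}  B6 = {1, 5, 7, 9}  B7 = {3, 4, 7, 9}
Tree: B1–B2, B1–B3, B3–B4, B2–B5, B5–B6, B1–B7

Each bag holds 4 vertices, so the decomposition has width 3, which upper-bounds the treewidth. For the lower bound, the 4 vertices {1, 5, 7, 9} are pairwise adjacent, and any tree decomposition puts a clique entirely inside one bag — forcing width ≥ 3. Combining the bounds, tw(G) = 3.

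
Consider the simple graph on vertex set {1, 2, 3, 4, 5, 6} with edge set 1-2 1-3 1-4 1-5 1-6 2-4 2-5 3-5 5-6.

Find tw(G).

A width-2 tree decomposition is:
Bags: B1 = {1, 5, 6}  B2 = {1, 2, 5}  B3 = {1, 2, 4}  B4 = {1, 3, 5}
Tree: B1–B2, B2–B3, B2–B4
The largest bag has 3 vertices, giving width 2; this decomposition certifies tw(G) ≤ 2. For the lower bound, the 3 vertices {1, 2, 4} are pairwise adjacent, and any tree decomposition puts a clique entirely inside one bag — forcing width ≥ 2. Combining the bounds, tw(G) = 2.

2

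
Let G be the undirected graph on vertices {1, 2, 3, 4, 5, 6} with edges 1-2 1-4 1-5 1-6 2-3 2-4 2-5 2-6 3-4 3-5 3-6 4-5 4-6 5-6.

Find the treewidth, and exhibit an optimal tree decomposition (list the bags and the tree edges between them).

Each bag holds 5 vertices, so the decomposition has width 4, which upper-bounds the treewidth. For the lower bound, the 5 vertices {1, 2, 4, 5, 6} are pairwise adjacent, and any tree decomposition puts a clique entirely inside one bag — forcing width ≥ 4. Therefore the treewidth is 4.

Treewidth 4.
One optimal decomposition is:
Bags: B1 = {2, 3, 4, 5, 6}  B2 = {1, 2, 4, 5, 6}
Tree: B1–B2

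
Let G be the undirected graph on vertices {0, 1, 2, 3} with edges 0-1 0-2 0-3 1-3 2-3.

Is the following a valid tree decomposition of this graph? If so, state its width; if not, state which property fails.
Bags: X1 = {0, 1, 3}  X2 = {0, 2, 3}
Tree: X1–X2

Yes; width 2.

Vertex coverage: the bags together contain {0, 1, 2, 3}, the full vertex set. Edge coverage: each edge of G has both endpoints in at least one bag. Running intersection: for every vertex, the bags containing it form a connected subtree. All three properties hold, so this is a valid tree decomposition of width max|bag| − 1 = 2, and hence tw(G) ≤ 2.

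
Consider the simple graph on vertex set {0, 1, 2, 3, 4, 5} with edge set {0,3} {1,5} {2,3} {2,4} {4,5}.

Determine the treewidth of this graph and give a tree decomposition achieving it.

Each bag holds 2 vertices, so the decomposition has width 1, which upper-bounds the treewidth. Since G has at least one edge (e.g. 1–5), it is not an edgeless graph, so tw(G) ≥ 1. The upper and lower bounds meet at 1, so that is the treewidth.

Treewidth 1.
One such decomposition:
Bags: B1 = {1, 5}  B2 = {4, 5}  B3 = {2, 4}  B4 = {2, 3}  B5 = {0, 3}
Tree: B1–B2, B2–B3, B3–B4, B4–B5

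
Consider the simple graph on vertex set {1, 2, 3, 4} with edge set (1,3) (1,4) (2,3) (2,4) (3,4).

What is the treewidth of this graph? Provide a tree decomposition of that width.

Treewidth 2.
One such decomposition:
Bags: B1 = {1, 3, 4}  B2 = {2, 3, 4}
Tree: B1–B2

The largest bag has 3 vertices, giving width 2; this decomposition certifies tw(G) ≤ 2. On the other hand G contains the 3-clique {1, 3, 4}. A clique must lie in a single bag of any decomposition, so no decomposition can have width below 2. Hence tw(G) = 2 exactly.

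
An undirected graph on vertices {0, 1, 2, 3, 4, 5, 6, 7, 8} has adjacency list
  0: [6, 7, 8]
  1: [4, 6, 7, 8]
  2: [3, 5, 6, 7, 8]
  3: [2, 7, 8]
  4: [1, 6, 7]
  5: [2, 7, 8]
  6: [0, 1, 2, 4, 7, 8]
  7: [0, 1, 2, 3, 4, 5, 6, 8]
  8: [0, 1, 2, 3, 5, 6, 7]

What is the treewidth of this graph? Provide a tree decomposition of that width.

The largest bag has 4 vertices, giving width 3; this decomposition certifies tw(G) ≤ 3. For the lower bound, the 4 vertices {0, 6, 7, 8} are pairwise adjacent, and any tree decomposition puts a clique entirely inside one bag — forcing width ≥ 3. Combining the bounds, tw(G) = 3.

Treewidth 3.
One such decomposition:
Bags: B1 = {2, 6, 7, 8}  B2 = {2, 3, 7, 8}  B3 = {0, 6, 7, 8}  B4 = {2, 5, 7, 8}  B5 = {1, 6, 7, 8}  B6 = {1, 4, 6, 7}
Tree: B1–B2, B1–B3, B1–B4, B1–B5, B5–B6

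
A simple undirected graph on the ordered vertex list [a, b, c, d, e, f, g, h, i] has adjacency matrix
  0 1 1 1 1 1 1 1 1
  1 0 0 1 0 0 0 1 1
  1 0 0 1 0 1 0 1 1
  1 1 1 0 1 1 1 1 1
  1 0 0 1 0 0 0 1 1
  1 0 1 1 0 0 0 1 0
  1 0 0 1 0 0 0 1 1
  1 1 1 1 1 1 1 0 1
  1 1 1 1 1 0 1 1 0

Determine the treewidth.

A width-4 tree decomposition is:
Bags: B1 = {a, c, d, h, i}  B2 = {a, c, d, f, h}  B3 = {a, b, d, h, i}  B4 = {a, d, g, h, i}  B5 = {a, d, e, h, i}
Tree: B1–B2, B1–B3, B3–B4, B3–B5
Each bag holds 5 vertices, so the decomposition has width 4, which upper-bounds the treewidth. Conversely, {a, c, d, f, h} is a clique of size 5, and the vertices of any clique must share a bag in every tree decomposition; so some bag has ≥ 5 vertices and tw(G) ≥ 4. The upper and lower bounds meet at 4, so that is the treewidth.

4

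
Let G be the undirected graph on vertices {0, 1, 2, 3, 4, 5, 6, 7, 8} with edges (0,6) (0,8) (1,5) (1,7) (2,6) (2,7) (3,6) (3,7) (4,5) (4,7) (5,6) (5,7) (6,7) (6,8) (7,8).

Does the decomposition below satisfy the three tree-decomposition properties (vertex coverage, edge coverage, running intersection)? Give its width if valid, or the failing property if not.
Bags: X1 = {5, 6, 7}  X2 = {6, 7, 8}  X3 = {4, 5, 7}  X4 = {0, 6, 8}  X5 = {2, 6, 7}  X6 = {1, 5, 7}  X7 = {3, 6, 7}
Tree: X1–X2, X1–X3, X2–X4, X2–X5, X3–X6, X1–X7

Checking the three conditions: (i) the bags cover all of {0, 1, 2, 3, 4, 5, 6, 7, 8}; (ii) for each edge, some bag contains both endpoints; (iii) the bags containing any fixed vertex form a subtree. All hold, so the decomposition is valid with width 3 − 1 = 2.

Yes; width 2.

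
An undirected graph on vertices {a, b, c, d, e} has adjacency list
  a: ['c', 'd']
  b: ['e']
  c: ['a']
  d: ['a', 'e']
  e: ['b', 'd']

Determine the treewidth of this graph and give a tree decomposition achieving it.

Treewidth 1.
Bags: B1 = {a, c}  B2 = {a, d}  B3 = {d, e}  B4 = {b, e}
Tree: B1–B2, B2–B3, B3–B4

Every bag has size at most 2, so the width is 2 − 1 = 1 and tw(G) ≤ 1. Any graph with an edge has treewidth ≥ 1, and G has the edge c–a. Hence tw(G) = 1 exactly.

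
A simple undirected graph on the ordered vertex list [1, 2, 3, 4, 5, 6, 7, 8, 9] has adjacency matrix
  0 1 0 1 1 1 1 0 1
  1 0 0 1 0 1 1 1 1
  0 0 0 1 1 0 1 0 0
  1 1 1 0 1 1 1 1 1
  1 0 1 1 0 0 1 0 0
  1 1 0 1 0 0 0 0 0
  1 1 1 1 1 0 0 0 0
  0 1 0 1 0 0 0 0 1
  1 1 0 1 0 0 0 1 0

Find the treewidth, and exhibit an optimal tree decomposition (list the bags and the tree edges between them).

Every bag has size at most 4, so the width is 4 − 1 = 3 and tw(G) ≤ 3. Conversely, {2, 4, 8, 9} is a clique of size 4, and the vertices of any clique must share a bag in every tree decomposition; so some bag has ≥ 4 vertices and tw(G) ≥ 3. Combining the bounds, tw(G) = 3.

Treewidth 3.
Bags: B1 = {1, 2, 4, 9}  B2 = {1, 2, 4, 7}  B3 = {1, 4, 5, 7}  B4 = {3, 4, 5, 7}  B5 = {1, 2, 4, 6}  B6 = {2, 4, 8, 9}
Tree: B1–B2, B2–B3, B3–B4, B2–B5, B1–B6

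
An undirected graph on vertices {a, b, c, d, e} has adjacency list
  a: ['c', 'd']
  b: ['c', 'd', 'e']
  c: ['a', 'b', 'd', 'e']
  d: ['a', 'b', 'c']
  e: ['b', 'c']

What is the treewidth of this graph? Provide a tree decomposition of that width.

Treewidth 2.
One optimal decomposition is:
Bags: B1 = {b, c, e}  B2 = {b, c, d}  B3 = {a, c, d}
Tree: B1–B2, B2–B3

The largest bag has 3 vertices, giving width 2; this decomposition certifies tw(G) ≤ 2. On the other hand G contains the 3-clique {a, c, d}. A clique must lie in a single bag of any decomposition, so no decomposition can have width below 2. Combining the bounds, tw(G) = 2.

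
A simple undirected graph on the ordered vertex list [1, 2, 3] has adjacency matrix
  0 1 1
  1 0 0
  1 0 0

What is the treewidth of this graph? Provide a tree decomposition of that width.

Each bag holds 2 vertices, so the decomposition has width 1, which upper-bounds the treewidth. Since G has at least one edge (e.g. 3–1), it is not an edgeless graph, so tw(G) ≥ 1. Hence tw(G) = 1 exactly.

Treewidth 1.
One such decomposition:
Bags: B1 = {1, 3}  B2 = {1, 2}
Tree: B1–B2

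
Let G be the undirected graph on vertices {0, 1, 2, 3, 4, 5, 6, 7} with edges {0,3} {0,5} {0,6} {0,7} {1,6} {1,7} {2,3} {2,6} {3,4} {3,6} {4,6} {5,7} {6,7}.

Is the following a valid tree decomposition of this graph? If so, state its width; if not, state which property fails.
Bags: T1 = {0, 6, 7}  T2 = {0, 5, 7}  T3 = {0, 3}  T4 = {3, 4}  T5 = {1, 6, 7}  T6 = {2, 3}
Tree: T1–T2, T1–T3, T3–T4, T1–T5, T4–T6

No — edge (6,3) lies in no bag.

A tree decomposition must satisfy three properties: every vertex lies in some bag; for every edge, both endpoints lie together in some bag; and for every vertex, the bags containing it form a connected subtree. Here edge (6,3) lies in no bag, so the decomposition is invalid.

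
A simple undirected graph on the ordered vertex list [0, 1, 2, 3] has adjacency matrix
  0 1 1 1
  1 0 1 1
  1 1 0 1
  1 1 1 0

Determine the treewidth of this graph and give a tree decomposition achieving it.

A single bag containing all 4 vertices is trivially a valid decomposition of width 3. For the lower bound, the 4 vertices {0, 1, 2, 3} are pairwise adjacent, and any tree decomposition puts a clique entirely inside one bag — forcing width ≥ 3. Hence tw(G) = 3 exactly.

Treewidth 3.
Bags: B1 = {0, 1, 2, 3}
Tree: (single bag)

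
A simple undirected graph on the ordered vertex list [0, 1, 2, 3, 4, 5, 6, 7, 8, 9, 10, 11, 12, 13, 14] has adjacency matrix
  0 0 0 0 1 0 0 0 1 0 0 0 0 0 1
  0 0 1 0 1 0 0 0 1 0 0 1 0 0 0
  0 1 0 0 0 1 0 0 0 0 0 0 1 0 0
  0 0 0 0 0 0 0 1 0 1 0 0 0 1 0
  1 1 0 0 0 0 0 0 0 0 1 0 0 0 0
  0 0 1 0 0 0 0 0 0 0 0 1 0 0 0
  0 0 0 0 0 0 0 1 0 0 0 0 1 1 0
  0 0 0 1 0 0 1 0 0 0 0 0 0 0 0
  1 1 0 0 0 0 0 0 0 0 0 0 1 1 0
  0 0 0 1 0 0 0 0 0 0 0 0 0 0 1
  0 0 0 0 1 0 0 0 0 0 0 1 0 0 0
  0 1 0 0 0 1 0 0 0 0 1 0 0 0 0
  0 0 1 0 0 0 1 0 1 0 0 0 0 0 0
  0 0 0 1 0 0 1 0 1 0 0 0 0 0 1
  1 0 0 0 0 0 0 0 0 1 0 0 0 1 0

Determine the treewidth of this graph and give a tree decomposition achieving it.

Treewidth 3.
Bags: B1 = {4, 5, 10, 11}  B2 = {1, 4, 5, 11}  B3 = {1, 2, 4, 5}  B4 = {0, 1, 2, 4}  B5 = {0, 1, 2, 8}  B6 = {0, 2, 8, 12}  B7 = {0, 8, 12, 14}  B8 = {8, 12, 13, 14}  B9 = {6, 12, 13, 14}  B10 = {6, 9, 13, 14}  B11 = {3, 6, 9, 13}  B12 = {3, 6, 7, 9}
Tree: B1–B2, B2–B3, B3–B4, B4–B5, B5–B6, B6–B7, B7–B8, B8–B9, B9–B10, B10–B11, B11–B12

Each bag holds 4 vertices, so the decomposition has width 3, which upper-bounds the treewidth. For the lower bound: the 4 vertex sets {5,10,11}, {4}, {1}, {0,2,8,12} are disjoint, each induces a connected subgraph, and every pair is joined by at least one edge of G. Contracting each set to a single vertex therefore yields K_{4} as a minor, and since treewidth is minor-monotone, tw(G) ≥ tw(K_{4}) = 3. Therefore the treewidth is 3.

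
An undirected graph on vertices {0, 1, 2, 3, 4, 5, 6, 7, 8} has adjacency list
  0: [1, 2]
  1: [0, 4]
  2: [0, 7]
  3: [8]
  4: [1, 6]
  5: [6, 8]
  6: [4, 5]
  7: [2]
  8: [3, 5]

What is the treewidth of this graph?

A width-1 tree decomposition is:
Bags: B1 = {3, 8}  B2 = {5, 8}  B3 = {5, 6}  B4 = {4, 6}  B5 = {1, 4}  B6 = {0, 1}  B7 = {0, 2}  B8 = {2, 7}
Tree: B1–B2, B2–B3, B3–B4, B4–B5, B5–B6, B6–B7, B7–B8
Every bag has size at most 2, so the width is 2 − 1 = 1 and tw(G) ≤ 1. Any graph with an edge has treewidth ≥ 1, and G has the edge 3–8. Hence tw(G) = 1 exactly.

1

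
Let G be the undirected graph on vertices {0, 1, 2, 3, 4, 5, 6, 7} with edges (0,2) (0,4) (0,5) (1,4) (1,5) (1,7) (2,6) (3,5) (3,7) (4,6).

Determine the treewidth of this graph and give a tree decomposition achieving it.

Each bag holds 3 vertices, so the decomposition has width 2, which upper-bounds the treewidth. For the lower bound, G contains the cycle 6–2–0–4–6, so G is not a forest; only forests have treewidth ≤ 1, hence tw(G) ≥ 2. Therefore the treewidth is 2.

Treewidth 2.
One optimal decomposition is:
Bags: B1 = {2, 4, 6}  B2 = {0, 2, 4}  B3 = {0, 1, 4}  B4 = {0, 1, 5}  B5 = {1, 5, 7}  B6 = {3, 5, 7}
Tree: B1–B2, B2–B3, B3–B4, B4–B5, B5–B6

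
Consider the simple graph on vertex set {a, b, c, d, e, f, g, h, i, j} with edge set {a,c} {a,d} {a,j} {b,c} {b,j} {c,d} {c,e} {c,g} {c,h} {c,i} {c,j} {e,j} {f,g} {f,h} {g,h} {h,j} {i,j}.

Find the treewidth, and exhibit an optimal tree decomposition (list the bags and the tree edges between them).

Treewidth 2.
One such decomposition:
Bags: B1 = {a, c, j}  B2 = {b, c, j}  B3 = {c, h, j}  B4 = {c, g, h}  B5 = {c, i, j}  B6 = {f, g, h}  B7 = {a, c, d}  B8 = {c, e, j}
Tree: B1–B2, B1–B3, B3–B4, B1–B5, B4–B6, B1–B7, B2–B8

The largest bag has 3 vertices, giving width 2; this decomposition certifies tw(G) ≤ 2. For the lower bound, the 3 vertices {a, c, d} are pairwise adjacent, and any tree decomposition puts a clique entirely inside one bag — forcing width ≥ 2. The upper and lower bounds meet at 2, so that is the treewidth.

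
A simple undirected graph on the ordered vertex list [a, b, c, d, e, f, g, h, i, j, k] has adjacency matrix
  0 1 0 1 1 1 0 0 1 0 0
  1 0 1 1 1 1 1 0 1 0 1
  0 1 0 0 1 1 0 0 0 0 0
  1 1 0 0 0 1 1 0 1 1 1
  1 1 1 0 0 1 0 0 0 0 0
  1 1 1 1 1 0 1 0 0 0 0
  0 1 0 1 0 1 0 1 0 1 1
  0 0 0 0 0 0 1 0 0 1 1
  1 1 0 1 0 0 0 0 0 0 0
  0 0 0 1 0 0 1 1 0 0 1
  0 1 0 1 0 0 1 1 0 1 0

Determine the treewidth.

A width-3 tree decomposition is:
Bags: B1 = {b, d, f, g}  B2 = {b, d, g, k}  B3 = {a, b, d, f}  B4 = {d, g, j, k}  B5 = {a, b, e, f}  B6 = {g, h, j, k}  B7 = {b, c, e, f}  B8 = {a, b, d, i}
Tree: B1–B2, B1–B3, B2–B4, B3–B5, B4–B6, B5–B7, B3–B8
Each bag holds 4 vertices, so the decomposition has width 3, which upper-bounds the treewidth. For the lower bound, the 4 vertices {d, g, j, k} are pairwise adjacent, and any tree decomposition puts a clique entirely inside one bag — forcing width ≥ 3. Therefore the treewidth is 3.

3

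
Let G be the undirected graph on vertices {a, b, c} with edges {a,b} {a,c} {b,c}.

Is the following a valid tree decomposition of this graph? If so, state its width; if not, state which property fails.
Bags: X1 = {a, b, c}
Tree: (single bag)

Yes; width 2.

Checking the three conditions: (i) the bags cover all of {a, b, c}; (ii) for each edge, some bag contains both endpoints; (iii) the bags containing any fixed vertex form a subtree. All hold, so the decomposition is valid with width 3 − 1 = 2.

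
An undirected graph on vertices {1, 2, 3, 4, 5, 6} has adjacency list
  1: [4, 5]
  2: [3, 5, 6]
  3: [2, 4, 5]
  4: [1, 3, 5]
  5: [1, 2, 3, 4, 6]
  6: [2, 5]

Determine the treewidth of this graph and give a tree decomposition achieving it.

Treewidth 2.
One such decomposition:
Bags: B1 = {3, 4, 5}  B2 = {2, 3, 5}  B3 = {1, 4, 5}  B4 = {2, 5, 6}
Tree: B1–B2, B1–B3, B2–B4

Every bag has size at most 3, so the width is 3 − 1 = 2 and tw(G) ≤ 2. On the other hand G contains the 3-clique {1, 4, 5}. A clique must lie in a single bag of any decomposition, so no decomposition can have width below 2. Therefore the treewidth is 2.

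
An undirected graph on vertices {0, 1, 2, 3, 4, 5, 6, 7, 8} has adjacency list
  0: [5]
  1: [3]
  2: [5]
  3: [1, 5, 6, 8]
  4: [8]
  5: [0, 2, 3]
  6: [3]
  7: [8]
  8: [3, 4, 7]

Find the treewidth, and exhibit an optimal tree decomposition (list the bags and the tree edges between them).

Each bag holds 2 vertices, so the decomposition has width 1, which upper-bounds the treewidth. Any graph with an edge has treewidth ≥ 1, and G has the edge 3–6. Hence tw(G) = 1 exactly.

Treewidth 1.
Bags: B1 = {3, 6}  B2 = {3, 8}  B3 = {4, 8}  B4 = {3, 5}  B5 = {7, 8}  B6 = {1, 3}  B7 = {2, 5}  B8 = {0, 5}
Tree: B1–B2, B2–B3, B1–B4, B2–B5, B2–B6, B4–B7, B4–B8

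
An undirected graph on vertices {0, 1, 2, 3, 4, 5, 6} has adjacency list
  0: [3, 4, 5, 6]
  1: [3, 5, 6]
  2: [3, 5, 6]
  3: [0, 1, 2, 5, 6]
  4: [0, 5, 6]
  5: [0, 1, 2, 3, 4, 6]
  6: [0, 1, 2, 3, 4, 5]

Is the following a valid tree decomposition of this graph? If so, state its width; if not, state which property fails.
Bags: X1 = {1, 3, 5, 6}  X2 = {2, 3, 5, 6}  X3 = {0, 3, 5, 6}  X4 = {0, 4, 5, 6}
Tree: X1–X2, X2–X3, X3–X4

Yes; width 3.

Vertex coverage: the bags together contain {0, 1, 2, 3, 4, 5, 6}, the full vertex set. Edge coverage: each edge of G has both endpoints in at least one bag. Running intersection: for every vertex, the bags containing it form a connected subtree. All three properties hold, so this is a valid tree decomposition of width max|bag| − 1 = 3, and hence tw(G) ≤ 3.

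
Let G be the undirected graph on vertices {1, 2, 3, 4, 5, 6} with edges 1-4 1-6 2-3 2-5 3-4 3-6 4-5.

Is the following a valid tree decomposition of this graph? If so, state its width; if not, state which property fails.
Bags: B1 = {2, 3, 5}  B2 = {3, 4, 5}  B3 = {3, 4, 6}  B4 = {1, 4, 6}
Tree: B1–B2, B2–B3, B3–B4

Yes; width 2.

Vertex coverage: the bags together contain {1, 2, 3, 4, 5, 6}, the full vertex set. Edge coverage: each edge of G has both endpoints in at least one bag. Running intersection: for every vertex, the bags containing it form a connected subtree. All three properties hold, so this is a valid tree decomposition of width max|bag| − 1 = 2, and hence tw(G) ≤ 2.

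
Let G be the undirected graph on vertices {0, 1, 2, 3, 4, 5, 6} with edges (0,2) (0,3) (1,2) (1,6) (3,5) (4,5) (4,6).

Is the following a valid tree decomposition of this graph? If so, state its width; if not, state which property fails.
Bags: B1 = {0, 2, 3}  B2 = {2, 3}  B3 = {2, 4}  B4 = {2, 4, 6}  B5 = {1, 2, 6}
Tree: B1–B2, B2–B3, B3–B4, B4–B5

A tree decomposition must satisfy three properties: every vertex lies in some bag; for every edge, both endpoints lie together in some bag; and for every vertex, the bags containing it form a connected subtree. Here vertex 5 appears in no bag, so the decomposition is invalid.

No — vertex 5 appears in no bag.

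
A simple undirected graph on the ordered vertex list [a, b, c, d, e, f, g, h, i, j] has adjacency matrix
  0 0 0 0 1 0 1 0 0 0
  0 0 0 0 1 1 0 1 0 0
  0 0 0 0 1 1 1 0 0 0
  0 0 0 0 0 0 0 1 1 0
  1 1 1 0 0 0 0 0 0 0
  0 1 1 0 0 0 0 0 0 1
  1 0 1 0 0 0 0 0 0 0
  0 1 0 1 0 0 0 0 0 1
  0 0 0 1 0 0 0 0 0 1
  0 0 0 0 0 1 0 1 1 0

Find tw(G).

2

A width-2 tree decomposition is:
Bags: B1 = {a, c, g}  B2 = {a, c, e}  B3 = {c, e, f}  B4 = {b, e, f}  B5 = {b, f, j}  B6 = {b, h, j}  B7 = {h, i, j}  B8 = {d, h, i}
Tree: B1–B2, B2–B3, B3–B4, B4–B5, B5–B6, B6–B7, B7–B8
The largest bag has 3 vertices, giving width 2; this decomposition certifies tw(G) ≤ 2. Since g–a–e–c–g is a cycle in G, G is not acyclic. Forests are exactly the graphs of treewidth ≤ 1, so tw(G) ≥ 2. Combining the bounds, tw(G) = 2.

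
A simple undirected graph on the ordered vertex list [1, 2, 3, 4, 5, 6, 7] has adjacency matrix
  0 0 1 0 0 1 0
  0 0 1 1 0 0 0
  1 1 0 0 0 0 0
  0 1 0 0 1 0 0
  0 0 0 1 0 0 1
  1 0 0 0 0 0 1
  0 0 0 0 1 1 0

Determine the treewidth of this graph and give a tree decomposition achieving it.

Treewidth 2.
One optimal decomposition is:
Bags: B1 = {1, 6, 7}  B2 = {1, 5, 7}  B3 = {1, 4, 5}  B4 = {1, 2, 4}  B5 = {1, 2, 3}
Tree: B1–B2, B2–B3, B3–B4, B4–B5

Each bag holds 3 vertices, so the decomposition has width 2, which upper-bounds the treewidth. For the lower bound, G contains the cycle 1–6–7–5–4–2–3–1, so G is not a forest; only forests have treewidth ≤ 1, hence tw(G) ≥ 2. Combining the bounds, tw(G) = 2.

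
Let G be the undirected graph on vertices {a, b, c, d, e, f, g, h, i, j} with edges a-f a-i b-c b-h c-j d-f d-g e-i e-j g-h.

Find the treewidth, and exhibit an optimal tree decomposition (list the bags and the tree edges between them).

The largest bag has 3 vertices, giving width 2; this decomposition certifies tw(G) ≤ 2. The edges b–c–j–e–i–a–f–d–g–h–b form a cycle, so G is not a tree and its treewidth is at least 2. Hence tw(G) = 2 exactly.

Treewidth 2.
Bags: B1 = {b, c, j}  B2 = {b, e, j}  B3 = {b, e, i}  B4 = {a, b, i}  B5 = {a, b, f}  B6 = {b, d, f}  B7 = {b, d, g}  B8 = {b, g, h}
Tree: B1–B2, B2–B3, B3–B4, B4–B5, B5–B6, B6–B7, B7–B8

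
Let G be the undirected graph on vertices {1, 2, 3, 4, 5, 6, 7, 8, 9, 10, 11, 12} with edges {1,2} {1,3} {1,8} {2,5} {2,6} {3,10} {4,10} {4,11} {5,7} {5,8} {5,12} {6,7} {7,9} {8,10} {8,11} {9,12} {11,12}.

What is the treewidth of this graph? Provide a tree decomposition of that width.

Each bag holds 4 vertices, so the decomposition has width 3, which upper-bounds the treewidth. For the lower bound: the 4 vertex sets {3,4,10}, {1}, {8}, {2,5,11,12} are disjoint, each induces a connected subgraph, and every pair is joined by at least one edge of G. Contracting each set to a single vertex therefore yields K_{4} as a minor, and since treewidth is minor-monotone, tw(G) ≥ tw(K_{4}) = 3. Therefore the treewidth is 3.

Treewidth 3.
One optimal decomposition is:
Bags: B1 = {1, 3, 4, 10}  B2 = {1, 4, 8, 10}  B3 = {1, 4, 8, 11}  B4 = {1, 2, 8, 11}  B5 = {2, 5, 8, 11}  B6 = {2, 5, 11, 12}  B7 = {2, 5, 6, 12}  B8 = {5, 6, 7, 12}  B9 = {6, 7, 9, 12}
Tree: B1–B2, B2–B3, B3–B4, B4–B5, B5–B6, B6–B7, B7–B8, B8–B9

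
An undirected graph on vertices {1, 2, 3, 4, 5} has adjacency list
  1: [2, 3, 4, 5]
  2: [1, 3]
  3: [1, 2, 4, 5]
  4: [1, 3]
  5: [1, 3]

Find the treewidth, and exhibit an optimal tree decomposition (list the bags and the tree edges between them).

Treewidth 2.
One optimal decomposition is:
Bags: B1 = {1, 2, 3}  B2 = {1, 3, 5}  B3 = {1, 3, 4}
Tree: B1–B2, B1–B3

Each bag holds 3 vertices, so the decomposition has width 2, which upper-bounds the treewidth. For the lower bound, the 3 vertices {1, 2, 3} are pairwise adjacent, and any tree decomposition puts a clique entirely inside one bag — forcing width ≥ 2. Combining the bounds, tw(G) = 2.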